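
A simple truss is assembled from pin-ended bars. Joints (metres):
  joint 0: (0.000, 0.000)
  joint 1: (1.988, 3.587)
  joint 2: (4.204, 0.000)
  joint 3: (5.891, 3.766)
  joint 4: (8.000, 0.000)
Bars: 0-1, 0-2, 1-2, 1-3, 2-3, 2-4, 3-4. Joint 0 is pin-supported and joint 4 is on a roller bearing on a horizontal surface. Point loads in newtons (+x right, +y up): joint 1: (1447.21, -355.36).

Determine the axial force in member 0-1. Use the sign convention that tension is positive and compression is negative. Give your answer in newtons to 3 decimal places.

N=5 nodes, M=7 members, R=3 reactions → 2N=10, M+R=10
member 0 (0-1): L=4.1011, (cx,cy)=(0.4848,0.8747)
member 1 (0-2): L=4.2040, (cx,cy)=(1.0000,0.0000)
member 2 (1-2): L=4.2163, (cx,cy)=(0.5256,-0.8507)
member 3 (1-3): L=3.9071, (cx,cy)=(0.9989,0.0458)
member 4 (2-3): L=4.1266, (cx,cy)=(0.4088,0.9126)
member 5 (2-4): L=3.7960, (cx,cy)=(1.0000,0.0000)
member 6 (3-4): L=4.3163, (cx,cy)=(0.4886,-0.8725)
solve A·x = −loads:
  F[0-1] = +436.5622 N (tension)
  F[0-2] = +1235.5854 N (tension)
  F[1-2] = -907.4323 N (compression)
  F[1-3] = -759.4558 N (compression)
  F[2-3] = +845.9104 N (tension)
  F[2-4] = +412.8397 N (tension)
  F[3-4] = -844.9261 N (compression)
  Rx@0 = -1447.2100 N
  Ry@0 = -381.8397 N
  Ry@4 = +737.1997 N

436.562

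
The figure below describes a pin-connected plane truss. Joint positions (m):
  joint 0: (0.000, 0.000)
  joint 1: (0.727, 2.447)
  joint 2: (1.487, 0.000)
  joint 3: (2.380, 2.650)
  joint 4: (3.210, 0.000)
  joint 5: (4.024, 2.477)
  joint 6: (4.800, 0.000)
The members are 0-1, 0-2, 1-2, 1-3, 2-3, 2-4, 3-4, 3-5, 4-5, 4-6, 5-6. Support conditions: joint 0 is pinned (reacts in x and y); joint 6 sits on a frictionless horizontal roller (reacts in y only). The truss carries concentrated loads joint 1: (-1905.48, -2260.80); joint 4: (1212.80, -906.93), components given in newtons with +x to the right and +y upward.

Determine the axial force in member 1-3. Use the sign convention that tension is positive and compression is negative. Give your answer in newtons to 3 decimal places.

649.280

N=7 nodes, M=11 members, R=3 reactions → 2N=14, M+R=14
member 0 (0-1): L=2.5527, (cx,cy)=(0.2848,0.9586)
member 1 (0-2): L=1.4870, (cx,cy)=(1.0000,0.0000)
member 2 (1-2): L=2.5623, (cx,cy)=(0.2966,-0.9550)
member 3 (1-3): L=1.6654, (cx,cy)=(0.9925,0.1219)
member 4 (2-3): L=2.7964, (cx,cy)=(0.3193,0.9476)
member 5 (2-4): L=1.7230, (cx,cy)=(1.0000,0.0000)
member 6 (3-4): L=2.7769, (cx,cy)=(0.2989,-0.9543)
member 7 (3-5): L=1.6531, (cx,cy)=(0.9945,-0.1047)
member 8 (4-5): L=2.6073, (cx,cy)=(0.3122,0.9500)
member 9 (4-6): L=1.5900, (cx,cy)=(1.0000,0.0000)
member 10 (5-6): L=2.5957, (cx,cy)=(0.2990,-0.9543)
solve A·x = −loads:
  F[0-1] = -3328.0200 N (compression)
  F[0-2] = +255.1240 N (tension)
  F[1-2] = +1056.0666 N (tension)
  F[1-3] = +649.2797 N (tension)
  F[2-3] = -1064.2667 N (compression)
  F[2-4] = +908.2216 N (tension)
  F[3-4] = +972.3843 N (tension)
  F[3-5] = +14.0193 N (tension)
  F[4-5] = -22.1093 N (compression)
  F[4-6] = -7.0399 N (compression)
  F[5-6] = +23.5483 N (tension)
  Rx@0 = +692.6800 N
  Ry@0 = +3190.2014 N
  Ry@6 = -22.4714 N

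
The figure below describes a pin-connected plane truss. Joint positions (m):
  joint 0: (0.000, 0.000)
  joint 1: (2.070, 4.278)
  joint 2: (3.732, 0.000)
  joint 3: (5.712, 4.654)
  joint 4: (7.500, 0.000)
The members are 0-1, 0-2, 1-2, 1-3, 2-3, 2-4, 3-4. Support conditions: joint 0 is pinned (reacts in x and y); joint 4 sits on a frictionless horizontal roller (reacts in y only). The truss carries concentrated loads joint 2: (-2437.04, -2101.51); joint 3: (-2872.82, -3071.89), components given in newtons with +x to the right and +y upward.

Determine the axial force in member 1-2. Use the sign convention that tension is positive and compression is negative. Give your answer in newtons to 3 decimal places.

3499.113

N=5 nodes, M=7 members, R=3 reactions → 2N=10, M+R=10
member 0 (0-1): L=4.7525, (cx,cy)=(0.4356,0.9002)
member 1 (0-2): L=3.7320, (cx,cy)=(1.0000,0.0000)
member 2 (1-2): L=4.5895, (cx,cy)=(0.3621,-0.9321)
member 3 (1-3): L=3.6614, (cx,cy)=(0.9947,0.1027)
member 4 (2-3): L=5.0577, (cx,cy)=(0.3915,0.9202)
member 5 (2-4): L=3.7680, (cx,cy)=(1.0000,0.0000)
member 6 (3-4): L=4.9856, (cx,cy)=(0.3586,-0.9335)
solve A·x = −loads:
  F[0-1] = -3966.8734 N (compression)
  F[0-2] = -3582.0449 N (compression)
  F[1-2] = +3499.1133 N (tension)
  F[1-3] = -3010.8703 N (compression)
  F[2-3] = -1260.7346 N (compression)
  F[2-4] = +615.6891 N (tension)
  F[3-4] = -1716.7827 N (compression)
  Rx@0 = +5309.8600 N
  Ry@0 = +3570.8178 N
  Ry@4 = +1602.5822 N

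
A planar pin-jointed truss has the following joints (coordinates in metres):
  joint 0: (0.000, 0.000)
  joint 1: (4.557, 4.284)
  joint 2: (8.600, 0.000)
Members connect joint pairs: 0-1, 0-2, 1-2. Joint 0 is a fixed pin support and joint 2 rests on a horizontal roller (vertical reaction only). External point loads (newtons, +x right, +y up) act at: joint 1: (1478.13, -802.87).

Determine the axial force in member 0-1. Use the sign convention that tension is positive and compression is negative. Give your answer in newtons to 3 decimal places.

523.943

N=3 nodes, M=3 members, R=3 reactions → 2N=6, M+R=6
member 0 (0-1): L=6.2545, (cx,cy)=(0.7286,0.6849)
member 1 (0-2): L=8.6000, (cx,cy)=(1.0000,0.0000)
member 2 (1-2): L=5.8905, (cx,cy)=(0.6864,-0.7273)
solve A·x = −loads:
  F[0-1] = +523.9434 N (tension)
  F[0-2] = +1096.3879 N (tension)
  F[1-2] = -1597.4081 N (compression)
  Rx@0 = -1478.1300 N
  Ry@0 = -358.8727 N
  Ry@2 = +1161.7427 N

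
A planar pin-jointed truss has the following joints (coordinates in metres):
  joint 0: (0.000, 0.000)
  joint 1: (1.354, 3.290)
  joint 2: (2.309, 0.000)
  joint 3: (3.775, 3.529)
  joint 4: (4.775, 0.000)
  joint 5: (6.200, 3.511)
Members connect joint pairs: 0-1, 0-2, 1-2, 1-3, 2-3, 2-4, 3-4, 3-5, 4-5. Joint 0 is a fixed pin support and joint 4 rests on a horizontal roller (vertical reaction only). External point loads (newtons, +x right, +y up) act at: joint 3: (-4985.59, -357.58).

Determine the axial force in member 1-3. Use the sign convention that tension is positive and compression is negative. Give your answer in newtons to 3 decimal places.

N=6 nodes, M=9 members, R=3 reactions → 2N=12, M+R=12
member 0 (0-1): L=3.5577, (cx,cy)=(0.3806,0.9247)
member 1 (0-2): L=2.3090, (cx,cy)=(1.0000,0.0000)
member 2 (1-2): L=3.4258, (cx,cy)=(0.2788,-0.9604)
member 3 (1-3): L=2.4328, (cx,cy)=(0.9952,0.0982)
member 4 (2-3): L=3.8214, (cx,cy)=(0.3836,0.9235)
member 5 (2-4): L=2.4660, (cx,cy)=(1.0000,0.0000)
member 6 (3-4): L=3.6679, (cx,cy)=(0.2726,-0.9621)
member 7 (3-5): L=2.4251, (cx,cy)=(1.0000,-0.0074)
member 8 (4-5): L=3.7892, (cx,cy)=(0.3761,0.9266)
solve A·x = −loads:
  F[0-1] = -4065.4581 N (compression)
  F[0-2] = -3438.3573 N (compression)
  F[1-2] = +3651.0377 N (tension)
  F[1-3] = -2577.4891 N (compression)
  F[2-3] = -3796.8129 N (compression)
  F[2-4] = -963.9966 N (compression)
  F[3-4] = +3535.8892 N (tension)
  F[3-5] = +0.0000 N (tension)
  F[4-5] = -0.0000 N (compression)
  Rx@0 = +4985.5900 N
  Ry@0 = +3759.5240 N
  Ry@4 = -3401.9440 N

-2577.489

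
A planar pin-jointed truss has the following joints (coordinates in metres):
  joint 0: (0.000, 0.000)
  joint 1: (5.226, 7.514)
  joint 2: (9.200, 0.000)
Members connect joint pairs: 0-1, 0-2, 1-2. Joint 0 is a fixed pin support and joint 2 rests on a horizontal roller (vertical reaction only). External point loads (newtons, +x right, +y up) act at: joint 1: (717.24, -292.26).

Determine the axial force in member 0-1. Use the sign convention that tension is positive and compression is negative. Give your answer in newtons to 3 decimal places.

N=3 nodes, M=3 members, R=3 reactions → 2N=6, M+R=6
member 0 (0-1): L=9.1527, (cx,cy)=(0.5710,0.8210)
member 1 (0-2): L=9.2000, (cx,cy)=(1.0000,0.0000)
member 2 (1-2): L=8.5002, (cx,cy)=(0.4675,-0.8840)
solve A·x = −loads:
  F[0-1] = +559.7747 N (tension)
  F[0-2] = +397.6191 N (tension)
  F[1-2] = -850.4856 N (compression)
  Rx@0 = -717.2400 N
  Ry@0 = -459.5544 N
  Ry@2 = +751.8144 N

559.775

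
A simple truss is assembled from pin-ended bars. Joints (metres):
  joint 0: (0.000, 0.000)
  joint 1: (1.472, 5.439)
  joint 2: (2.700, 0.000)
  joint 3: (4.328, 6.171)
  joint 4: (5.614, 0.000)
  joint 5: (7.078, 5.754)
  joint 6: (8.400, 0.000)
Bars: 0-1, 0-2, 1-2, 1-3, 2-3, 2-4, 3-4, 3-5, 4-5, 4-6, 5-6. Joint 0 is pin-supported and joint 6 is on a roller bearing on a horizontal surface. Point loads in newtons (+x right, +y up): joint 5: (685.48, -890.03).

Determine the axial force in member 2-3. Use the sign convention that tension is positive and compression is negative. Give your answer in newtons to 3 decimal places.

299.770

N=7 nodes, M=11 members, R=3 reactions → 2N=14, M+R=14
member 0 (0-1): L=5.6347, (cx,cy)=(0.2612,0.9653)
member 1 (0-2): L=2.7000, (cx,cy)=(1.0000,0.0000)
member 2 (1-2): L=5.5759, (cx,cy)=(0.2202,-0.9754)
member 3 (1-3): L=2.9483, (cx,cy)=(0.9687,0.2483)
member 4 (2-3): L=6.3821, (cx,cy)=(0.2551,0.9669)
member 5 (2-4): L=2.9140, (cx,cy)=(1.0000,0.0000)
member 6 (3-4): L=6.3036, (cx,cy)=(0.2040,-0.9790)
member 7 (3-5): L=2.7814, (cx,cy)=(0.9887,-0.1499)
member 8 (4-5): L=5.9373, (cx,cy)=(0.2466,0.9691)
member 9 (4-6): L=2.7860, (cx,cy)=(1.0000,0.0000)
member 10 (5-6): L=5.9039, (cx,cy)=(0.2239,-0.9746)
solve A·x = −loads:
  F[0-1] = +341.3332 N (tension)
  F[0-2] = +596.3102 N (tension)
  F[1-2] = -297.1485 N (compression)
  F[1-3] = +159.6093 N (tension)
  F[2-3] = +299.7696 N (tension)
  F[2-4] = +454.4008 N (tension)
  F[3-4] = -384.5014 N (compression)
  F[3-5] = +313.0601 N (tension)
  F[4-5] = +388.4074 N (tension)
  F[4-6] = +280.1864 N (tension)
  F[5-6] = -1251.2830 N (compression)
  Rx@0 = -685.4800 N
  Ry@0 = -329.4800 N
  Ry@6 = +1219.5100 N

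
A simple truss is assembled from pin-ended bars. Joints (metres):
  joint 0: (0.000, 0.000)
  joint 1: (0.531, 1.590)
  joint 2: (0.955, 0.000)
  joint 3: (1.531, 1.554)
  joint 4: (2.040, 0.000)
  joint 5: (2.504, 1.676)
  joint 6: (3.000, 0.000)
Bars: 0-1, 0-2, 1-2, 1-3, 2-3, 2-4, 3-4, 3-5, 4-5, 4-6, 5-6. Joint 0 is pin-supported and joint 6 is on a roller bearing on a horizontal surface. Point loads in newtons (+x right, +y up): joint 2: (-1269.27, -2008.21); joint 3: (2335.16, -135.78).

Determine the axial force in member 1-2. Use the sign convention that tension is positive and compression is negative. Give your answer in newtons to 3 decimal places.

238.797

N=7 nodes, M=11 members, R=3 reactions → 2N=14, M+R=14
member 0 (0-1): L=1.6763, (cx,cy)=(0.3168,0.9485)
member 1 (0-2): L=0.9550, (cx,cy)=(1.0000,0.0000)
member 2 (1-2): L=1.6456, (cx,cy)=(0.2577,-0.9662)
member 3 (1-3): L=1.0006, (cx,cy)=(0.9994,-0.0360)
member 4 (2-3): L=1.6573, (cx,cy)=(0.3476,0.9377)
member 5 (2-4): L=1.0850, (cx,cy)=(1.0000,0.0000)
member 6 (3-4): L=1.6352, (cx,cy)=(0.3113,-0.9503)
member 7 (3-5): L=0.9806, (cx,cy)=(0.9922,0.1244)
member 8 (4-5): L=1.7390, (cx,cy)=(0.2668,0.9637)
member 9 (4-6): L=0.9600, (cx,cy)=(1.0000,0.0000)
member 10 (5-6): L=1.7479, (cx,cy)=(0.2838,-0.9589)
solve A·x = −loads:
  F[0-1] = -238.0631 N (compression)
  F[0-2] = +1141.3000 N (tension)
  F[1-2] = +238.7967 N (tension)
  F[1-3] = -137.0277 N (compression)
  F[2-3] = +1895.6484 N (tension)
  F[2-4] = +1813.2660 N (tension)
  F[3-4] = -2168.6387 N (compression)
  F[3-5] = -1147.1462 N (compression)
  F[4-5] = +2138.4258 N (tension)
  F[4-6] = +567.6732 N (tension)
  F[5-6] = -2000.4227 N (compression)
  Rx@0 = -1065.8900 N
  Ry@0 = +225.8039 N
  Ry@6 = +1918.1861 N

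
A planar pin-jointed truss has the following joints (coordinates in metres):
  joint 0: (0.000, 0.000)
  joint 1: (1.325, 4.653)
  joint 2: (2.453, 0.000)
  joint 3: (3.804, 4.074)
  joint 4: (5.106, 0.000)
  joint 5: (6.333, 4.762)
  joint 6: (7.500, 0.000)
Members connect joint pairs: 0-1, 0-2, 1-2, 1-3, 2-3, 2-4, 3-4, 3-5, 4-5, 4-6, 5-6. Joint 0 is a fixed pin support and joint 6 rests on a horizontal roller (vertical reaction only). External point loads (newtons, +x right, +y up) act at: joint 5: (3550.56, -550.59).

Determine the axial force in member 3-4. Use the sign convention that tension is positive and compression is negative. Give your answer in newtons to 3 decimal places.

-1562.573

N=7 nodes, M=11 members, R=3 reactions → 2N=14, M+R=14
member 0 (0-1): L=4.8380, (cx,cy)=(0.2739,0.9618)
member 1 (0-2): L=2.4530, (cx,cy)=(1.0000,0.0000)
member 2 (1-2): L=4.7878, (cx,cy)=(0.2356,-0.9719)
member 3 (1-3): L=2.5457, (cx,cy)=(0.9738,-0.2274)
member 4 (2-3): L=4.2922, (cx,cy)=(0.3148,0.9492)
member 5 (2-4): L=2.6530, (cx,cy)=(1.0000,0.0000)
member 6 (3-4): L=4.2770, (cx,cy)=(0.3044,-0.9525)
member 7 (3-5): L=2.6209, (cx,cy)=(0.9649,0.2625)
member 8 (4-5): L=4.9175, (cx,cy)=(0.2495,0.9684)
member 9 (4-6): L=2.3940, (cx,cy)=(1.0000,0.0000)
member 10 (5-6): L=4.9029, (cx,cy)=(0.2380,-0.9713)
solve A·x = −loads:
  F[0-1] = +2254.9128 N (tension)
  F[0-2] = +2932.9964 N (tension)
  F[1-2] = -2522.7734 N (compression)
  F[1-3] = +1244.5463 N (tension)
  F[2-3] = +2583.0504 N (tension)
  F[2-4] = +1525.5910 N (tension)
  F[3-4] = -1562.5732 N (compression)
  F[3-5] = +2591.5291 N (tension)
  F[4-5] = +1537.0252 N (tension)
  F[4-6] = +666.4024 N (tension)
  F[5-6] = -2799.7526 N (compression)
  Rx@0 = -3550.5600 N
  Ry@0 = -2168.6971 N
  Ry@6 = +2719.2871 N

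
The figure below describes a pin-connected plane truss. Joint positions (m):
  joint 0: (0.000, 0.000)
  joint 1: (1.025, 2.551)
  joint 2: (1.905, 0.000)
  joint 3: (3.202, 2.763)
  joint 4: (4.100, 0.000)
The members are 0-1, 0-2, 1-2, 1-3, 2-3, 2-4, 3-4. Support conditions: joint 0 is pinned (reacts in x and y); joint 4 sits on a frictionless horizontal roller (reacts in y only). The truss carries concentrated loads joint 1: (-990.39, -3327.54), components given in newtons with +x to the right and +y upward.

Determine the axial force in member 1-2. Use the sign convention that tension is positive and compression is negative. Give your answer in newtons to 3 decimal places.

N=5 nodes, M=7 members, R=3 reactions → 2N=10, M+R=10
member 0 (0-1): L=2.7492, (cx,cy)=(0.3728,0.9279)
member 1 (0-2): L=1.9050, (cx,cy)=(1.0000,0.0000)
member 2 (1-2): L=2.6985, (cx,cy)=(0.3261,-0.9453)
member 3 (1-3): L=2.1873, (cx,cy)=(0.9953,0.0969)
member 4 (2-3): L=3.0523, (cx,cy)=(0.4249,0.9052)
member 5 (2-4): L=2.1950, (cx,cy)=(1.0000,0.0000)
member 6 (3-4): L=2.9053, (cx,cy)=(0.3091,-0.9510)
solve A·x = −loads:
  F[0-1] = -3353.6755 N (compression)
  F[0-2] = +259.9697 N (tension)
  F[1-2] = -246.6358 N (compression)
  F[1-3] = -180.3899 N (compression)
  F[2-3] = +257.5633 N (tension)
  F[2-4] = +70.0944 N (tension)
  F[3-4] = -226.7739 N (compression)
  Rx@0 = +990.3900 N
  Ry@0 = +3111.8708 N
  Ry@4 = +215.6692 N

-246.636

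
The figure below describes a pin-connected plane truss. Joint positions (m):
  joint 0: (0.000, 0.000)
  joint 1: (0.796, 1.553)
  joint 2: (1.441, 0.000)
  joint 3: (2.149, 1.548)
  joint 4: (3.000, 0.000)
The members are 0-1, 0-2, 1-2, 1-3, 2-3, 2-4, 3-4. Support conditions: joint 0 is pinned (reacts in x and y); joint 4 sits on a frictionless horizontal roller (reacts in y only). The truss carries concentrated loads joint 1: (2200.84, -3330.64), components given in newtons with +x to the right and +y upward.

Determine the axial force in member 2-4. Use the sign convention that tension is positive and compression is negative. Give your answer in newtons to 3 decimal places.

N=5 nodes, M=7 members, R=3 reactions → 2N=10, M+R=10
member 0 (0-1): L=1.7451, (cx,cy)=(0.4561,0.8899)
member 1 (0-2): L=1.4410, (cx,cy)=(1.0000,0.0000)
member 2 (1-2): L=1.6816, (cx,cy)=(0.3836,-0.9235)
member 3 (1-3): L=1.3530, (cx,cy)=(1.0000,-0.0037)
member 4 (2-3): L=1.7022, (cx,cy)=(0.4159,0.9094)
member 5 (2-4): L=1.5590, (cx,cy)=(1.0000,0.0000)
member 6 (3-4): L=1.7665, (cx,cy)=(0.4817,-0.8763)
solve A·x = −loads:
  F[0-1] = -1469.3670 N (compression)
  F[0-2] = +2871.0631 N (tension)
  F[1-2] = -2182.4359 N (compression)
  F[1-3] = -2033.9830 N (compression)
  F[2-3] = +2216.3169 N (tension)
  F[2-4] = +1112.1445 N (tension)
  F[3-4] = -2308.5755 N (compression)
  Rx@0 = -2200.8400 N
  Ry@0 = +1307.6087 N
  Ry@4 = +2023.0313 N

1112.144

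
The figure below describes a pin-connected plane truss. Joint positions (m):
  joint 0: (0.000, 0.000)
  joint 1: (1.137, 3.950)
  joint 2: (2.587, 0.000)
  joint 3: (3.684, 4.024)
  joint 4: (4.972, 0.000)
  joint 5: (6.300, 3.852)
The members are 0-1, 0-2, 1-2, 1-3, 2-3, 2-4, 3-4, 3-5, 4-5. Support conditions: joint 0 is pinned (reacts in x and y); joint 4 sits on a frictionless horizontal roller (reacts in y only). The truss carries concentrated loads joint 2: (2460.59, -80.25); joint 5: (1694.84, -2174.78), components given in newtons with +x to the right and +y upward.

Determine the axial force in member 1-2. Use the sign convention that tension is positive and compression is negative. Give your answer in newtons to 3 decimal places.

-1939.289

N=6 nodes, M=9 members, R=3 reactions → 2N=12, M+R=12
member 0 (0-1): L=4.1104, (cx,cy)=(0.2766,0.9610)
member 1 (0-2): L=2.5870, (cx,cy)=(1.0000,0.0000)
member 2 (1-2): L=4.2077, (cx,cy)=(0.3446,-0.9387)
member 3 (1-3): L=2.5481, (cx,cy)=(0.9996,0.0290)
member 4 (2-3): L=4.1708, (cx,cy)=(0.2630,0.9648)
member 5 (2-4): L=2.3850, (cx,cy)=(1.0000,0.0000)
member 6 (3-4): L=4.2251, (cx,cy)=(0.3048,-0.9524)
member 7 (3-5): L=2.6216, (cx,cy)=(0.9978,-0.0656)
member 8 (4-5): L=4.0745, (cx,cy)=(0.3259,0.9454)
solve A·x = −loads:
  F[0-1] = +1930.7755 N (tension)
  F[0-2] = +3621.3458 N (tension)
  F[1-2] = -1939.2890 N (compression)
  F[1-3] = +1202.8778 N (tension)
  F[2-3] = +1970.1191 N (tension)
  F[2-4] = -25.7032 N (compression)
  F[3-4] = -2197.4499 N (compression)
  F[3-5] = +2395.5849 N (tension)
  F[4-5] = -2134.1492 N (compression)
  Rx@0 = -4155.4300 N
  Ry@0 = -1855.4375 N
  Ry@4 = +4110.4675 N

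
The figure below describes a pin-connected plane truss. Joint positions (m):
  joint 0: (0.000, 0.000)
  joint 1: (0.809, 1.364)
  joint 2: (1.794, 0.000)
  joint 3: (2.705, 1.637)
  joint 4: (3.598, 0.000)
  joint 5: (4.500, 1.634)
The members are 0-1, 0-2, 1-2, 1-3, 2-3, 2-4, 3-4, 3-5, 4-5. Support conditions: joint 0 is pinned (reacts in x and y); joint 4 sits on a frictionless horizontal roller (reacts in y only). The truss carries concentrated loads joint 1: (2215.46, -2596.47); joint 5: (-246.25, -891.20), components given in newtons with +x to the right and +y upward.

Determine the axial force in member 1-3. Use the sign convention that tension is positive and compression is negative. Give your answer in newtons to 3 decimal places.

-1588.874

N=6 nodes, M=9 members, R=3 reactions → 2N=12, M+R=12
member 0 (0-1): L=1.5859, (cx,cy)=(0.5101,0.8601)
member 1 (0-2): L=1.7940, (cx,cy)=(1.0000,0.0000)
member 2 (1-2): L=1.6825, (cx,cy)=(0.5854,-0.8107)
member 3 (1-3): L=1.9156, (cx,cy)=(0.9898,0.1425)
member 4 (2-3): L=1.8734, (cx,cy)=(0.4863,0.8738)
member 5 (2-4): L=1.8040, (cx,cy)=(1.0000,0.0000)
member 6 (3-4): L=1.8647, (cx,cy)=(0.4789,-0.8779)
member 7 (3-5): L=1.7950, (cx,cy)=(1.0000,-0.0017)
member 8 (4-5): L=1.8664, (cx,cy)=(0.4833,0.8755)
solve A·x = −loads:
  F[0-1] = -1233.8080 N (compression)
  F[0-2] = +2598.6134 N (tension)
  F[1-2] = -2173.0542 N (compression)
  F[1-3] = -1588.8738 N (compression)
  F[2-3] = +2016.1465 N (tension)
  F[2-4] = +345.9987 N (tension)
  F[3-4] = -1749.3216 N (compression)
  F[3-5] = +245.4837 N (tension)
  F[4-5] = -1017.5009 N (compression)
  Rx@0 = -1969.2100 N
  Ry@0 = +1061.1944 N
  Ry@4 = +2426.4756 N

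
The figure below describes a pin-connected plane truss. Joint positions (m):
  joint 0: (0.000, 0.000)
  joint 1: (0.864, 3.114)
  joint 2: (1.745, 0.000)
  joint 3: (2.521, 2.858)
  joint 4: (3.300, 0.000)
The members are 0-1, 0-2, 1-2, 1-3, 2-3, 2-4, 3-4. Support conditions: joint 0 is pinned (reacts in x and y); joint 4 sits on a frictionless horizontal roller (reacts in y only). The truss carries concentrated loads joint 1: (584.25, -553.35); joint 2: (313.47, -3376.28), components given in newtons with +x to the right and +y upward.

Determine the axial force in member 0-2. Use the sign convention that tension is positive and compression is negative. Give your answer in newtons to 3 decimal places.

1299.504

N=5 nodes, M=7 members, R=3 reactions → 2N=10, M+R=10
member 0 (0-1): L=3.2316, (cx,cy)=(0.2674,0.9636)
member 1 (0-2): L=1.7450, (cx,cy)=(1.0000,0.0000)
member 2 (1-2): L=3.2362, (cx,cy)=(0.2722,-0.9622)
member 3 (1-3): L=1.6767, (cx,cy)=(0.9883,-0.1527)
member 4 (2-3): L=2.9615, (cx,cy)=(0.2620,0.9651)
member 5 (2-4): L=1.5550, (cx,cy)=(1.0000,0.0000)
member 6 (3-4): L=2.9623, (cx,cy)=(0.2630,-0.9648)
solve A·x = −loads:
  F[0-1] = -1502.8030 N (compression)
  F[0-2] = +1299.5043 N (tension)
  F[1-2] = +1137.9223 N (tension)
  F[1-3] = -1311.1853 N (compression)
  F[2-3] = +2363.9322 N (tension)
  F[2-4] = +676.3869 N (tension)
  F[3-4] = -2572.0621 N (compression)
  Rx@0 = -897.7200 N
  Ry@0 = +1448.0974 N
  Ry@4 = +2481.5326 N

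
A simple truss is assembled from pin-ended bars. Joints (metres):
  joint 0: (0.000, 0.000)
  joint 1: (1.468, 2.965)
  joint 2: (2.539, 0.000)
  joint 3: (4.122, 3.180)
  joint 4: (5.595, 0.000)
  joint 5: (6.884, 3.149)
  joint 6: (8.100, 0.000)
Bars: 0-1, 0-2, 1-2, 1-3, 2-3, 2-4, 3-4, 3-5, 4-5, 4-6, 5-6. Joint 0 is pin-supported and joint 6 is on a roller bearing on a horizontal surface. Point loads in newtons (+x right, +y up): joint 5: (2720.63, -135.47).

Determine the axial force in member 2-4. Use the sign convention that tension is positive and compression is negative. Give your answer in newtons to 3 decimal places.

1375.990

N=7 nodes, M=11 members, R=3 reactions → 2N=14, M+R=14
member 0 (0-1): L=3.3085, (cx,cy)=(0.4437,0.8962)
member 1 (0-2): L=2.5390, (cx,cy)=(1.0000,0.0000)
member 2 (1-2): L=3.1525, (cx,cy)=(0.3397,-0.9405)
member 3 (1-3): L=2.6627, (cx,cy)=(0.9967,0.0807)
member 4 (2-3): L=3.5522, (cx,cy)=(0.4456,0.8952)
member 5 (2-4): L=3.0560, (cx,cy)=(1.0000,0.0000)
member 6 (3-4): L=3.5046, (cx,cy)=(0.4203,-0.9074)
member 7 (3-5): L=2.7622, (cx,cy)=(0.9999,-0.0112)
member 8 (4-5): L=3.4026, (cx,cy)=(0.3788,0.9255)
member 9 (4-6): L=2.5050, (cx,cy)=(1.0000,0.0000)
member 10 (5-6): L=3.3756, (cx,cy)=(0.3602,-0.9329)
solve A·x = −loads:
  F[0-1] = +1157.5324 N (tension)
  F[0-2] = +2207.0282 N (tension)
  F[1-2] = -1028.6128 N (compression)
  F[1-3] = +865.8799 N (tension)
  F[2-3] = +1080.6733 N (tension)
  F[2-4] = +1375.9900 N (tension)
  F[3-4] = -1165.9273 N (compression)
  F[3-5] = +1834.8022 N (tension)
  F[4-5] = +1143.1432 N (tension)
  F[4-6] = +452.8894 N (tension)
  F[5-6] = -1257.2250 N (compression)
  Rx@0 = -2720.6300 N
  Ry@0 = -1037.3497 N
  Ry@6 = +1172.8197 N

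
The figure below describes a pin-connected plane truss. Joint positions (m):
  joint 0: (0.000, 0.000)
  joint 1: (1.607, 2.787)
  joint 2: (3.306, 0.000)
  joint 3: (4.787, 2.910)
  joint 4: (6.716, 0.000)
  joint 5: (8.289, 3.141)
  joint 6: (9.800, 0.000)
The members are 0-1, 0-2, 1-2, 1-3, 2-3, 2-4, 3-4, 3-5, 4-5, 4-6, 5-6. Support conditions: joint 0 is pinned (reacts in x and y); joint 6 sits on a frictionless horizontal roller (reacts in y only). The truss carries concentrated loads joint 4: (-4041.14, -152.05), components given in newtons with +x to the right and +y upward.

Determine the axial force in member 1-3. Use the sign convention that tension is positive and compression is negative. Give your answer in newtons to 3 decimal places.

N=7 nodes, M=11 members, R=3 reactions → 2N=14, M+R=14
member 0 (0-1): L=3.2171, (cx,cy)=(0.4995,0.8663)
member 1 (0-2): L=3.3060, (cx,cy)=(1.0000,0.0000)
member 2 (1-2): L=3.2640, (cx,cy)=(0.5205,-0.8538)
member 3 (1-3): L=3.1824, (cx,cy)=(0.9993,0.0387)
member 4 (2-3): L=3.2652, (cx,cy)=(0.4536,0.8912)
member 5 (2-4): L=3.4100, (cx,cy)=(1.0000,0.0000)
member 6 (3-4): L=3.4913, (cx,cy)=(0.5525,-0.8335)
member 7 (3-5): L=3.5096, (cx,cy)=(0.9978,0.0658)
member 8 (4-5): L=3.5129, (cx,cy)=(0.4478,0.8941)
member 9 (4-6): L=3.0840, (cx,cy)=(1.0000,0.0000)
member 10 (5-6): L=3.4855, (cx,cy)=(0.4335,-0.9012)
solve A·x = −loads:
  F[0-1] = -55.2337 N (compression)
  F[0-2] = -4013.5499 N (compression)
  F[1-2] = +53.5274 N (tension)
  F[1-3] = -55.4937 N (compression)
  F[2-3] = -51.2829 N (compression)
  F[2-4] = -3962.4272 N (compression)
  F[3-4] = +49.0342 N (tension)
  F[3-5] = -106.0349 N (compression)
  F[4-5] = +124.3425 N (tension)
  F[4-6] = +50.1265 N (tension)
  F[5-6] = -115.6308 N (compression)
  Rx@0 = +4041.1400 N
  Ry@0 = +47.8492 N
  Ry@6 = +104.2008 N

-55.494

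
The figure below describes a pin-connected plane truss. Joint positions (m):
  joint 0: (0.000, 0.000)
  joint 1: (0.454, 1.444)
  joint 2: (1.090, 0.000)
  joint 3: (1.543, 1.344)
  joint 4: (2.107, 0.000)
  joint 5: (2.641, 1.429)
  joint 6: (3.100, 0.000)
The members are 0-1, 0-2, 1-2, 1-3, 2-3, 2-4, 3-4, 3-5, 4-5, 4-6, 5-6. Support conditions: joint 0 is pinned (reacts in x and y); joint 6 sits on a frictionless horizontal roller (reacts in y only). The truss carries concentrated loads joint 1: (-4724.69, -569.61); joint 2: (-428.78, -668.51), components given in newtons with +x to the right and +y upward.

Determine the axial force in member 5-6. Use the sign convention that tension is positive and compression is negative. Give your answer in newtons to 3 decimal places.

1977.032

N=7 nodes, M=11 members, R=3 reactions → 2N=14, M+R=14
member 0 (0-1): L=1.5137, (cx,cy)=(0.2999,0.9540)
member 1 (0-2): L=1.0900, (cx,cy)=(1.0000,0.0000)
member 2 (1-2): L=1.5779, (cx,cy)=(0.4031,-0.9152)
member 3 (1-3): L=1.0936, (cx,cy)=(0.9958,-0.0914)
member 4 (2-3): L=1.4183, (cx,cy)=(0.3194,0.9476)
member 5 (2-4): L=1.0170, (cx,cy)=(1.0000,0.0000)
member 6 (3-4): L=1.4575, (cx,cy)=(0.3870,-0.9221)
member 7 (3-5): L=1.1013, (cx,cy)=(0.9970,0.0772)
member 8 (4-5): L=1.5255, (cx,cy)=(0.3500,0.9367)
member 9 (4-6): L=0.9930, (cx,cy)=(1.0000,0.0000)
member 10 (5-6): L=1.5009, (cx,cy)=(0.3058,-0.9521)
solve A·x = −loads:
  F[0-1] = -3271.0279 N (compression)
  F[0-2] = -4172.3917 N (compression)
  F[1-2] = +2513.2989 N (tension)
  F[1-3] = +2742.0434 N (tension)
  F[2-3] = -1721.7595 N (compression)
  F[2-4] = -2180.6272 N (compression)
  F[3-4] = +2154.4176 N (tension)
  F[3-5] = +1350.9999 N (tension)
  F[4-5] = -2120.7627 N (compression)
  F[4-6] = -604.6061 N (compression)
  F[5-6] = +1977.0318 N (tension)
  Rx@0 = +5153.4700 N
  Ry@0 = +3120.4340 N
  Ry@6 = -1882.3140 N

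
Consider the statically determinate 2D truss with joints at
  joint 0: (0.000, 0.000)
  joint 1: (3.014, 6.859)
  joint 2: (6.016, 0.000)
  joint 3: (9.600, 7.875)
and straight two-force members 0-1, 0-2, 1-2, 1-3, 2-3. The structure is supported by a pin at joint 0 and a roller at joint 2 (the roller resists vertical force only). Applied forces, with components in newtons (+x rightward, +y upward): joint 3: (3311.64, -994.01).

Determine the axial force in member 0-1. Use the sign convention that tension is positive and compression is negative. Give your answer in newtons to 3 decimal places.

N=4 nodes, M=5 members, R=3 reactions → 2N=8, M+R=8
member 0 (0-1): L=7.4920, (cx,cy)=(0.4023,0.9155)
member 1 (0-2): L=6.0160, (cx,cy)=(1.0000,0.0000)
member 2 (1-2): L=7.4872, (cx,cy)=(0.4010,-0.9161)
member 3 (1-3): L=6.6639, (cx,cy)=(0.9883,0.1525)
member 4 (2-3): L=8.6522, (cx,cy)=(0.4142,0.9102)
solve A·x = −loads:
  F[0-1] = +5381.8582 N (tension)
  F[0-2] = +1146.5414 N (tension)
  F[1-2] = -4696.6912 N (compression)
  F[1-3] = +4096.1333 N (tension)
  F[2-3] = -1778.2557 N (compression)
  Rx@0 = -3311.6400 N
  Ry@0 = -4927.1438 N
  Ry@2 = +5921.1538 N

5381.858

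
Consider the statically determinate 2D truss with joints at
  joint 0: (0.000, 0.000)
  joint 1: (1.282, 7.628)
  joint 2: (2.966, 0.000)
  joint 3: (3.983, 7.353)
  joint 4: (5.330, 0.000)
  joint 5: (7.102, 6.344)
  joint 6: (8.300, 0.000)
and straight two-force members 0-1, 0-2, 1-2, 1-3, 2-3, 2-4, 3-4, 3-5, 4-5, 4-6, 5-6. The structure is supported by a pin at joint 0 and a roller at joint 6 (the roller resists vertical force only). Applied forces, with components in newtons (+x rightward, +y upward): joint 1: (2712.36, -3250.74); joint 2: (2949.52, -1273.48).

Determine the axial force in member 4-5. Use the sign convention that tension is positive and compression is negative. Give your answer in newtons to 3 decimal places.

N=7 nodes, M=11 members, R=3 reactions → 2N=14, M+R=14
member 0 (0-1): L=7.7350, (cx,cy)=(0.1657,0.9862)
member 1 (0-2): L=2.9660, (cx,cy)=(1.0000,0.0000)
member 2 (1-2): L=7.8117, (cx,cy)=(0.2156,-0.9765)
member 3 (1-3): L=2.7150, (cx,cy)=(0.9949,-0.1013)
member 4 (2-3): L=7.4230, (cx,cy)=(0.1370,0.9906)
member 5 (2-4): L=2.3640, (cx,cy)=(1.0000,0.0000)
member 6 (3-4): L=7.4754, (cx,cy)=(0.1802,-0.9836)
member 7 (3-5): L=3.2781, (cx,cy)=(0.9515,-0.3078)
member 8 (4-5): L=6.5868, (cx,cy)=(0.2690,0.9631)
member 9 (4-6): L=2.9700, (cx,cy)=(1.0000,0.0000)
member 10 (5-6): L=6.4561, (cx,cy)=(0.1856,-0.9826)
solve A·x = −loads:
  F[0-1] = -1089.3499 N (compression)
  F[0-2] = +5842.4295 N (tension)
  F[1-2] = -1971.5463 N (compression)
  F[1-3] = -2480.6520 N (compression)
  F[2-3] = +3229.1201 N (tension)
  F[2-4] = +2025.4829 N (tension)
  F[3-4] = -3020.1796 N (compression)
  F[3-5] = -1556.8522 N (compression)
  F[4-5] = +3084.4548 N (tension)
  F[4-6] = +651.4855 N (tension)
  F[5-6] = -3510.9108 N (compression)
  Rx@0 = -5661.8800 N
  Ry@0 = +1074.2836 N
  Ry@6 = +3449.9364 N

3084.455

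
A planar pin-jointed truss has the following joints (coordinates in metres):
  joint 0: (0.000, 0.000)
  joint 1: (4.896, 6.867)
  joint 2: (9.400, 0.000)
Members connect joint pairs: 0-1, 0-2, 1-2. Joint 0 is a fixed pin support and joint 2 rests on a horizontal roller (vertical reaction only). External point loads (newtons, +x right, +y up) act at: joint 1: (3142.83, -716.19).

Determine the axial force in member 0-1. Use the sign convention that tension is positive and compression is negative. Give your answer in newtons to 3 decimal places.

2398.287

N=3 nodes, M=3 members, R=3 reactions → 2N=6, M+R=6
member 0 (0-1): L=8.4337, (cx,cy)=(0.5805,0.8142)
member 1 (0-2): L=9.4000, (cx,cy)=(1.0000,0.0000)
member 2 (1-2): L=8.2123, (cx,cy)=(0.5484,-0.8362)
solve A·x = −loads:
  F[0-1] = +2398.2867 N (tension)
  F[0-2] = +1750.5494 N (tension)
  F[1-2] = -3191.8337 N (compression)
  Rx@0 = -3142.8300 N
  Ry@0 = -1952.7759 N
  Ry@2 = +2668.9659 N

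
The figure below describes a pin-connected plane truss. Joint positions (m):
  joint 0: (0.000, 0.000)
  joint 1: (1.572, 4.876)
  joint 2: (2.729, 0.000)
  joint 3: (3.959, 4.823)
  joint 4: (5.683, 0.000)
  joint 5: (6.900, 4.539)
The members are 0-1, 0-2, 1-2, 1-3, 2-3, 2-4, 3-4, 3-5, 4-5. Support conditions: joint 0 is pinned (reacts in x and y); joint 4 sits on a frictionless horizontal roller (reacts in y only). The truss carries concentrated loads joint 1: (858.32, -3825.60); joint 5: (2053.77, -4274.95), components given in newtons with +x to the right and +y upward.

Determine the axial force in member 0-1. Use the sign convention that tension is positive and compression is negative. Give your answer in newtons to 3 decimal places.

551.467

N=6 nodes, M=9 members, R=3 reactions → 2N=12, M+R=12
member 0 (0-1): L=5.1231, (cx,cy)=(0.3068,0.9518)
member 1 (0-2): L=2.7290, (cx,cy)=(1.0000,0.0000)
member 2 (1-2): L=5.0114, (cx,cy)=(0.2309,-0.9730)
member 3 (1-3): L=2.3876, (cx,cy)=(0.9998,-0.0222)
member 4 (2-3): L=4.9774, (cx,cy)=(0.2471,0.9690)
member 5 (2-4): L=2.9540, (cx,cy)=(1.0000,0.0000)
member 6 (3-4): L=5.1219, (cx,cy)=(0.3366,-0.9416)
member 7 (3-5): L=2.9547, (cx,cy)=(0.9954,-0.0961)
member 8 (4-5): L=4.6993, (cx,cy)=(0.2590,0.9659)
solve A·x = −loads:
  F[0-1] = +551.4668 N (tension)
  F[0-2] = +2742.8762 N (tension)
  F[1-2] = -4479.1345 N (compression)
  F[1-3] = +345.0949 N (tension)
  F[2-3] = +4497.6168 N (tension)
  F[2-4] = +597.3163 N (tension)
  F[3-4] = -4939.9222 N (compression)
  F[3-5] = +3133.7218 N (tension)
  F[4-5] = -4114.0957 N (compression)
  Rx@0 = -2912.0900 N
  Ry@0 = -524.8641 N
  Ry@4 = +8625.4141 N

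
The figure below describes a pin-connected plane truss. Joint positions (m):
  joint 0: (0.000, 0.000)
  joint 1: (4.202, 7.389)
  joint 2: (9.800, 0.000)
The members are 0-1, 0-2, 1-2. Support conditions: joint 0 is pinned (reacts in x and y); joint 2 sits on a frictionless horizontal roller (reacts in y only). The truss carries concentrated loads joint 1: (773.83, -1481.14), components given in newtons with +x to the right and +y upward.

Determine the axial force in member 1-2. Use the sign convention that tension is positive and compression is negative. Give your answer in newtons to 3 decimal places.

-1528.744

N=3 nodes, M=3 members, R=3 reactions → 2N=6, M+R=6
member 0 (0-1): L=8.5002, (cx,cy)=(0.4943,0.8693)
member 1 (0-2): L=9.8000, (cx,cy)=(1.0000,0.0000)
member 2 (1-2): L=9.2701, (cx,cy)=(0.6039,-0.7971)
solve A·x = −loads:
  F[0-1] = -302.1059 N (compression)
  F[0-2] = +923.1727 N (tension)
  F[1-2] = -1528.7445 N (compression)
  Rx@0 = -773.8300 N
  Ry@0 = +262.6114 N
  Ry@2 = +1218.5286 N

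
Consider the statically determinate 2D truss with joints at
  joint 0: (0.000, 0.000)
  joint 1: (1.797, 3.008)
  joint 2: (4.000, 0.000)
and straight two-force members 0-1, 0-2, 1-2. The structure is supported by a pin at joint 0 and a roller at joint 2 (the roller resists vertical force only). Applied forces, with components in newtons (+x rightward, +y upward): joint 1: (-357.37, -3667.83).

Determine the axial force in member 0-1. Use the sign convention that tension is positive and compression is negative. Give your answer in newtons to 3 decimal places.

N=3 nodes, M=3 members, R=3 reactions → 2N=6, M+R=6
member 0 (0-1): L=3.5039, (cx,cy)=(0.5129,0.8585)
member 1 (0-2): L=4.0000, (cx,cy)=(1.0000,0.0000)
member 2 (1-2): L=3.7284, (cx,cy)=(0.5909,-0.8068)
solve A·x = −loads:
  F[0-1] = -2666.1274 N (compression)
  F[0-2] = +1009.9747 N (tension)
  F[1-2] = -1709.3197 N (compression)
  Rx@0 = +357.3700 N
  Ry@0 = +2288.7996 N
  Ry@2 = +1379.0304 N

-2666.127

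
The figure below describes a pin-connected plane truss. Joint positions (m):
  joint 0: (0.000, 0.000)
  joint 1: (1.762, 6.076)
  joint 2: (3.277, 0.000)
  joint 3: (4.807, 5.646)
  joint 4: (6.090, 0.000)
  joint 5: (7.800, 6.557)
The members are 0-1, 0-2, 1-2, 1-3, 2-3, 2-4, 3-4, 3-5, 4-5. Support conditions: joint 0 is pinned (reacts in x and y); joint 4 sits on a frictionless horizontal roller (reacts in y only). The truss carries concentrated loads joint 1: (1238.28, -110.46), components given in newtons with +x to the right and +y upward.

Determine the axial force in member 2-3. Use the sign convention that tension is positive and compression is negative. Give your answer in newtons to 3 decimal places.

N=6 nodes, M=9 members, R=3 reactions → 2N=12, M+R=12
member 0 (0-1): L=6.3263, (cx,cy)=(0.2785,0.9604)
member 1 (0-2): L=3.2770, (cx,cy)=(1.0000,0.0000)
member 2 (1-2): L=6.2620, (cx,cy)=(0.2419,-0.9703)
member 3 (1-3): L=3.0752, (cx,cy)=(0.9902,-0.1398)
member 4 (2-3): L=5.8496, (cx,cy)=(0.2616,0.9652)
member 5 (2-4): L=2.8130, (cx,cy)=(1.0000,0.0000)
member 6 (3-4): L=5.7899, (cx,cy)=(0.2216,-0.9751)
member 7 (3-5): L=3.1286, (cx,cy)=(0.9567,0.2912)
member 8 (4-5): L=6.7763, (cx,cy)=(0.2523,0.9676)
solve A·x = −loads:
  F[0-1] = +1204.5973 N (tension)
  F[0-2] = +902.7772 N (tension)
  F[1-2] = -1217.6827 N (compression)
  F[1-3] = -614.2120 N (compression)
  F[2-3] = +1224.1219 N (tension)
  F[2-4] = +288.0029 N (tension)
  F[3-4] = -1299.7035 N (compression)
  F[3-5] = -0.0000 N (compression)
  F[4-5] = +0.0000 N (tension)
  Rx@0 = -1238.2800 N
  Ry@0 = -1156.9324 N
  Ry@4 = +1267.3924 N

1224.122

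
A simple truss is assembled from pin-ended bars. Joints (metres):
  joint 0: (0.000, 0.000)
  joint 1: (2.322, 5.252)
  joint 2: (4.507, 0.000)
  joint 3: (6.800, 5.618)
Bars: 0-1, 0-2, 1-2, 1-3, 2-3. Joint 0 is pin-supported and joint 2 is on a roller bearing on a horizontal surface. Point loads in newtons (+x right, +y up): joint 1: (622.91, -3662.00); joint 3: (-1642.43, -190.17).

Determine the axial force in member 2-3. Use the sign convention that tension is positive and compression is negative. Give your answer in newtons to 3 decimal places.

-62.493

N=4 nodes, M=5 members, R=3 reactions → 2N=8, M+R=8
member 0 (0-1): L=5.7424, (cx,cy)=(0.4044,0.9146)
member 1 (0-2): L=4.5070, (cx,cy)=(1.0000,0.0000)
member 2 (1-2): L=5.6884, (cx,cy)=(0.3841,-0.9233)
member 3 (1-3): L=4.4929, (cx,cy)=(0.9967,0.0815)
member 4 (2-3): L=6.0679, (cx,cy)=(0.3779,0.9259)
solve A·x = −loads:
  F[0-1] = -3280.1376 N (compression)
  F[0-2] = +306.8376 N (tension)
  F[1-2] = -860.2951 N (compression)
  F[1-3] = -1624.2125 N (compression)
  F[2-3] = -62.4934 N (compression)
  Rx@0 = +1019.5200 N
  Ry@0 = +3000.0130 N
  Ry@2 = +852.1570 N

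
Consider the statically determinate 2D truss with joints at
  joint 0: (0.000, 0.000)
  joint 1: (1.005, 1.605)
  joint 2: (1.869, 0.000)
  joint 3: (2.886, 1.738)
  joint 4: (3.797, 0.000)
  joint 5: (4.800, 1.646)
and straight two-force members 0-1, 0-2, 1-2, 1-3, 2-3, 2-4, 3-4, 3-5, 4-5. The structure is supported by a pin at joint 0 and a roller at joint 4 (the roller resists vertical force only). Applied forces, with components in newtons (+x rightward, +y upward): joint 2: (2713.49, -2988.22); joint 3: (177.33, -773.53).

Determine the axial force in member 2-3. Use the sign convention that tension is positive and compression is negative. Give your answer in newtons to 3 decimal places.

N=6 nodes, M=9 members, R=3 reactions → 2N=12, M+R=12
member 0 (0-1): L=1.8937, (cx,cy)=(0.5307,0.8476)
member 1 (0-2): L=1.8690, (cx,cy)=(1.0000,0.0000)
member 2 (1-2): L=1.8228, (cx,cy)=(0.4740,-0.8805)
member 3 (1-3): L=1.8857, (cx,cy)=(0.9975,0.0705)
member 4 (2-3): L=2.0137, (cx,cy)=(0.5050,0.8631)
member 5 (2-4): L=1.9280, (cx,cy)=(1.0000,0.0000)
member 6 (3-4): L=1.9623, (cx,cy)=(0.4643,-0.8857)
member 7 (3-5): L=1.9162, (cx,cy)=(0.9988,-0.0480)
member 8 (4-5): L=1.9275, (cx,cy)=(0.5204,0.8539)
solve A·x = −loads:
  F[0-1] = -1913.4465 N (compression)
  F[0-2] = +3906.3066 N (tension)
  F[1-2] = +1695.7097 N (tension)
  F[1-3] = -1823.7979 N (compression)
  F[2-3] = +1732.2650 N (tension)
  F[2-4] = +1121.7160 N (tension)
  F[3-4] = -2416.1661 N (compression)
  F[3-5] = -0.0000 N (compression)
  F[4-5] = +0.0000 N (tension)
  Rx@0 = -2890.8200 N
  Ry@0 = +1621.7473 N
  Ry@4 = +2140.0027 N

1732.265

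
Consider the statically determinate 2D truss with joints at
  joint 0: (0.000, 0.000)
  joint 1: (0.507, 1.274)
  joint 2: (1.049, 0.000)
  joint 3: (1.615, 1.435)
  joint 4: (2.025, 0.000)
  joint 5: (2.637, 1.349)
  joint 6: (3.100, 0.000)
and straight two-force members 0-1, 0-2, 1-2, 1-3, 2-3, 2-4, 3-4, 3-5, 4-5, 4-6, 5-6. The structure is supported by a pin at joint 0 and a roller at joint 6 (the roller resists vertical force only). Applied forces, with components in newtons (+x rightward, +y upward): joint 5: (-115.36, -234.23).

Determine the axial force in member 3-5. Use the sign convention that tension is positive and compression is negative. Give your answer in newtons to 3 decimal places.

N=7 nodes, M=11 members, R=3 reactions → 2N=14, M+R=14
member 0 (0-1): L=1.3712, (cx,cy)=(0.3698,0.9291)
member 1 (0-2): L=1.0490, (cx,cy)=(1.0000,0.0000)
member 2 (1-2): L=1.3845, (cx,cy)=(0.3915,-0.9202)
member 3 (1-3): L=1.1196, (cx,cy)=(0.9896,0.1438)
member 4 (2-3): L=1.5426, (cx,cy)=(0.3669,0.9303)
member 5 (2-4): L=0.9760, (cx,cy)=(1.0000,0.0000)
member 6 (3-4): L=1.4924, (cx,cy)=(0.2747,-0.9615)
member 7 (3-5): L=1.0256, (cx,cy)=(0.9965,-0.0839)
member 8 (4-5): L=1.4813, (cx,cy)=(0.4131,0.9107)
member 9 (4-6): L=1.0750, (cx,cy)=(1.0000,0.0000)
member 10 (5-6): L=1.4262, (cx,cy)=(0.3246,-0.9458)
solve A·x = −loads:
  F[0-1] = -91.6811 N (compression)
  F[0-2] = -81.4604 N (compression)
  F[1-2] = +82.1411 N (tension)
  F[1-3] = -66.7496 N (compression)
  F[2-3] = -81.2522 N (compression)
  F[2-4] = -19.4914 N (compression)
  F[3-4] = +99.3714 N (tension)
  F[3-5] = -123.6034 N (compression)
  F[4-5] = -104.9210 N (compression)
  F[4-6] = +51.1553 N (tension)
  F[5-6] = -157.5808 N (compression)
  Rx@0 = +115.3600 N
  Ry@0 = +85.1836 N
  Ry@6 = +149.0464 N

-123.603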